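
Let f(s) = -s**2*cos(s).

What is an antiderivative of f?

An antiderivative is F(s) = -s**2*sin(s) - 2*s*cos(s) + 2*sin(s).

For F(s) to be correct the identity F'(s) - f(s) = 0 must hold.
Check: d/ds[-s**2*sin(s) - 2*s*cos(s) + 2*sin(s)] = -s**2*cos(s) = f(s).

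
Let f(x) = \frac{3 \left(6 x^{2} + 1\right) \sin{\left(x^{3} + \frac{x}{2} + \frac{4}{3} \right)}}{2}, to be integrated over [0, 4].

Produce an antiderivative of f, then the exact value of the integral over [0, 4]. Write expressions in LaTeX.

Antiderivative: F(x) = - 3 \cos{\left(x^{3} + \frac{x}{2} + \frac{4}{3} \right)}; value = - 3 \cos{\left(\frac{202}{3} \right)} + 3 \cos{\left(\frac{4}{3} \right)}

f matches the chain-rule pattern g'(h)*h' with inner function h(x) = x^{3} + \frac{x}{2} + \frac{4}{3}; substituting u = h(x) collapses the integral.
F(x) = - 3 \cos{\left(x^{3} + \frac{x}{2} + \frac{4}{3} \right)} is an antiderivative of f.
Check: d/dx[- 3 \cos{\left(x^{3} + \frac{x}{2} + \frac{4}{3} \right)}] = 9 x^{2} \sin{\left(x^{3} + \frac{x}{2} + \frac{4}{3} \right)} + \frac{3 \sin{\left(x^{3} + \frac{x}{2} + \frac{4}{3} \right)}}{2}, which equals f(x).
F(4) = - 3 \cos{\left(\frac{202}{3} \right)}; F(0) = - 3 \cos{\left(\frac{4}{3} \right)}.
Integral = F(4) - F(0) = - 3 \cos{\left(\frac{202}{3} \right)} + 3 \cos{\left(\frac{4}{3} \right)}.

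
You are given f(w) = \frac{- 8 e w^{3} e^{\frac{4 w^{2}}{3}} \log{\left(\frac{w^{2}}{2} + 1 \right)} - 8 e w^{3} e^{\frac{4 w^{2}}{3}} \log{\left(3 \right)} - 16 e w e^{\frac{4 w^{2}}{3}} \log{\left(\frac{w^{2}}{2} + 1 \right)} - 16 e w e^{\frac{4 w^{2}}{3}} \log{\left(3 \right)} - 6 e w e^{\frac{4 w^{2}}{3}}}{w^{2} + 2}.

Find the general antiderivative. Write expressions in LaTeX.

Recognize the product-rule pattern: f = u'v + uv' with u = - 3 e^{\frac{4 w^{2}}{3} + 1}, v = \log{\left(\frac{3 w^{2}}{2} + 3 \right)}, so integration by parts undoes it.
Check: d/dw[- 3 e^{\frac{4 w^{2}}{3} + 1} \log{\left(\frac{3 w^{2}}{2} + 3 \right)}] = \frac{- 8 e w^{3} e^{\frac{4 w^{2}}{3}} \log{\left(\frac{w^{2}}{2} + 1 \right)} - 8 e w^{3} e^{\frac{4 w^{2}}{3}} \log{\left(3 \right)} - 16 e w e^{\frac{4 w^{2}}{3}} \log{\left(\frac{w^{2}}{2} + 1 \right)} - 16 e w e^{\frac{4 w^{2}}{3}} \log{\left(3 \right)} - 6 e w e^{\frac{4 w^{2}}{3}}}{w^{2} + 2} = f(w).

F(w) = - 3 e^{\frac{4 w^{2}}{3} + 1} \log{\left(\frac{3 w^{2}}{2} + 3 \right)} + C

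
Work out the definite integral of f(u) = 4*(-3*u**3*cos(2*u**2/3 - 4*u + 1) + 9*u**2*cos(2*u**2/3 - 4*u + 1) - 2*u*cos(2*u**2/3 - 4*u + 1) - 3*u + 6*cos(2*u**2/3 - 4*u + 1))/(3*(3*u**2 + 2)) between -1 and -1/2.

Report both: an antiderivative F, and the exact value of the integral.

Antiderivative: F(u) = -(2*log(3*u**2/2 + 1) + 3*sin(2*u**2/3 - 4*u + 1))/3; value = sin(17/3) - 2*log(11/8)/3 - sin(19/6) + 2*log(5/2)/3

An antiderivative F(u) passes only if d/du[F] lands on f(u) exactly.
F(u) = -(2*log(3*u**2/2 + 1) + 3*sin(2*u**2/3 - 4*u + 1))/3 is an antiderivative of f.
Check: d/du[-(2*log(3*u**2/2 + 1) + 3*sin(2*u**2/3 - 4*u + 1))/3] = (-12*u**3*cos(2*u**2/3 - 4*u + 1) + 36*u**2*cos(2*u**2/3 - 4*u + 1) - 8*u*cos(2*u**2/3 - 4*u + 1) - 12*u + 24*cos(2*u**2/3 - 4*u + 1))/(9*u**2 + 6), which equals f(u).
F(-1/2) = -2*log(11/8)/3 - sin(19/6); F(-1) = -2*log(5/2)/3 - sin(17/3).
Integral = F(-1/2) - F(-1) = sin(17/3) - 2*log(11/8)/3 - sin(19/6) + 2*log(5/2)/3.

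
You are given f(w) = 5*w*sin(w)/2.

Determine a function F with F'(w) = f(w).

An antiderivative is F(w) = -5*w*cos(w)/2 + 5*sin(w)/2.

An antiderivative F(w) passes only if d/dw[F] lands on f(w) exactly.
Check: d/dw[-5*w*cos(w)/2 + 5*sin(w)/2] = 5*w*sin(w)/2 = f(w).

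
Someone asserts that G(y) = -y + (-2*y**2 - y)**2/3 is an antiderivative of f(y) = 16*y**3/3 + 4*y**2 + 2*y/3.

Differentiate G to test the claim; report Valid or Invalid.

Invalid: d/dy[G] - f = -1, which is not 0.

d/dy[G] = 16*y**3/3 + 4*y**2 + 2*y/3 - 1
d/dy[G] - f(y) = -1 != 0.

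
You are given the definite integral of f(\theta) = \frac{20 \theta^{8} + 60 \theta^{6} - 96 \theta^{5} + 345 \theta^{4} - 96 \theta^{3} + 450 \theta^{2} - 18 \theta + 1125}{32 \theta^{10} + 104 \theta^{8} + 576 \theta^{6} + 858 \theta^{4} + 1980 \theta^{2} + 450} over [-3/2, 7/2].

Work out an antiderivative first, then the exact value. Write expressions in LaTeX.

A first test for any F(\theta): its \theta-derivative must equal f(\theta) identically.
F(\theta) = \frac{5 \operatorname{atan}{\left(2 \theta \right)}}{4} + \frac{1}{\frac{4 \theta^{4}}{3} + 2 \theta^{2} + 10} is an antiderivative of f.
Check: d/d\theta[\frac{5 \operatorname{atan}{\left(2 \theta \right)}}{4} + \frac{1}{\frac{4 \theta^{4}}{3} + 2 \theta^{2} + 10}] = \frac{20 \theta^{8} + 60 \theta^{6} - 96 \theta^{5} + 345 \theta^{4} - 96 \theta^{3} + 450 \theta^{2} - 18 \theta + 1125}{32 \theta^{10} + 104 \theta^{8} + 576 \theta^{6} + 858 \theta^{4} + 1980 \theta^{2} + 450} = f(\theta).
F(7/2) = \frac{12}{2815} + \frac{5 \operatorname{atan}{\left(7 \right)}}{4}; F(-3/2) = \frac{4}{85} - \frac{5 \operatorname{atan}{\left(3 \right)}}{4}.
Integral = F(7/2) - F(-3/2) = - \frac{2048}{47855} + \frac{5 \operatorname{atan}{\left(3 \right)}}{4} + \frac{5 \operatorname{atan}{\left(7 \right)}}{4}.

Antiderivative: F(\theta) = \frac{5 \operatorname{atan}{\left(2 \theta \right)}}{4} + \frac{1}{\frac{4 \theta^{4}}{3} + 2 \theta^{2} + 10}; value = - \frac{2048}{47855} + \frac{5 \operatorname{atan}{\left(3 \right)}}{4} + \frac{5 \operatorname{atan}{\left(7 \right)}}{4}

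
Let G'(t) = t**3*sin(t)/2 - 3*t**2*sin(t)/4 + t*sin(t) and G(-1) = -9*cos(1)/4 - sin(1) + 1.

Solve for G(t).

G(t) = -t**3*cos(t)/2 + 3*t**2*sin(t)/2 + 3*t**2*cos(t)/4 - 3*t*sin(t)/2 + 2*t*cos(t) - 2*sin(t) - 3*cos(t)/2 + 1

Integrate term by term and add the pieces.
A general antiderivative is -t**3*cos(t)/2 + 3*t**2*sin(t)/2 + 3*t**2*cos(t)/4 - 3*t*sin(t)/2 + 2*t*cos(t) - 2*sin(t) - 3*cos(t)/2 + C.
The condition gives C = -9*cos(1)/4 - sin(1) + 1 - (-9*cos(1)/4 - sin(1)) = 1.
So G(t) = -t**3*cos(t)/2 + 3*t**2*sin(t)/2 + 3*t**2*cos(t)/4 - 3*t*sin(t)/2 + 2*t*cos(t) - 2*sin(t) - 3*cos(t)/2 + 1.
Check: d/dt[-t**3*cos(t)/2 + 3*t**2*sin(t)/2 + 3*t**2*cos(t)/4 - 3*t*sin(t)/2 + 2*t*cos(t) - 2*sin(t) - 3*cos(t)/2 + 1] = t**3*sin(t)/2 - 3*t**2*sin(t)/4 + t*sin(t) = G'(t).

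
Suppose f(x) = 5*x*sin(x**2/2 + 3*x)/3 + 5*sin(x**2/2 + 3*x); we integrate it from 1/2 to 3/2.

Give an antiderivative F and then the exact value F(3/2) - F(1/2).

Antiderivative: F(x) = -5*cos(x**2/2 + 3*x)/3; value = -5*cos(45/8)/3 + 5*cos(13/8)/3

f matches the chain-rule pattern g'(h)*h' with inner function h(x) = x**2/2 + 3*x; substituting u = h(x) collapses the integral.
F(x) = -5*cos(x**2/2 + 3*x)/3 is an antiderivative of f.
Check: d/dx[-5*cos(x**2/2 + 3*x)/3] = 5*x*sin(x**2/2 + 3*x)/3 + 5*sin(x**2/2 + 3*x) = f(x).
F(3/2) = -5*cos(45/8)/3; F(1/2) = -5*cos(13/8)/3.
Integral = F(3/2) - F(1/2) = -5*cos(45/8)/3 + 5*cos(13/8)/3.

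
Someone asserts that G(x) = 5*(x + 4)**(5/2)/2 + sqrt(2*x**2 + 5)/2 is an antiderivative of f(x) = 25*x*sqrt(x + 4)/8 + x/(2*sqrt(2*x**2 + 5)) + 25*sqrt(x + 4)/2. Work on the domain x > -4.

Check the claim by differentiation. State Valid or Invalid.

d/dx[G] = (25*x*sqrt(x + 4)*sqrt(2*x**2 + 5) + 4*x + 100*sqrt(x + 4)*sqrt(2*x**2 + 5))/(4*sqrt(2*x**2 + 5))
d/dx[G] - f(x) = (25*x*sqrt(x + 4)*sqrt(2*x**2 + 5) + 4*x + 100*sqrt(x + 4)*sqrt(2*x**2 + 5))/(8*sqrt(2*x**2 + 5)) != 0.

Invalid: d/dx[G] - f = (25*x*sqrt(x + 4)*sqrt(2*x**2 + 5) + 4*x + 100*sqrt(x + 4)*sqrt(2*x**2 + 5))/(8*sqrt(2*x**2 + 5)), which is not 0.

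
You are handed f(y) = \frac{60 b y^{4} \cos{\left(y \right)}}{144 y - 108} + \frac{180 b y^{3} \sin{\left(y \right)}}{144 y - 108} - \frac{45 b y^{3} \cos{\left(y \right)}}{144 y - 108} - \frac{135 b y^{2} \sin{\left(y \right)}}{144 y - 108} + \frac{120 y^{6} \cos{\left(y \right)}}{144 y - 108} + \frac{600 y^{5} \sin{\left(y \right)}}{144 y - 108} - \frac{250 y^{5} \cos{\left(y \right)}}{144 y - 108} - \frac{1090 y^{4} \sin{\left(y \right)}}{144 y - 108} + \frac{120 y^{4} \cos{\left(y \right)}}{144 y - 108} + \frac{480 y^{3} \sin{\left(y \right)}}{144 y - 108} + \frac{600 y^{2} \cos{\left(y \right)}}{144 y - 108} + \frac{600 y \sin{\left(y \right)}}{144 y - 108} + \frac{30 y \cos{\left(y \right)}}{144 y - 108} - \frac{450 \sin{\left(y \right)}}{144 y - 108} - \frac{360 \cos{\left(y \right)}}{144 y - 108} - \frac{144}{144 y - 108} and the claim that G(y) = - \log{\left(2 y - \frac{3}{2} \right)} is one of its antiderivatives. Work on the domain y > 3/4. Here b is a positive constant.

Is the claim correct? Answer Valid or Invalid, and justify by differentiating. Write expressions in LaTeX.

d/dy[G] = - \frac{4}{4 y - 3}
d/dy[G] - f(y) = - \frac{5 b y^{3} \cos{\left(y \right)}}{12} - \frac{5 b y^{2} \sin{\left(y \right)}}{4} - \frac{5 y^{5} \cos{\left(y \right)}}{6} - \frac{25 y^{4} \sin{\left(y \right)}}{6} + \frac{10 y^{4} \cos{\left(y \right)}}{9} + \frac{40 y^{3} \sin{\left(y \right)}}{9} - \frac{25 y \cos{\left(y \right)}}{6} - \frac{25 \sin{\left(y \right)}}{6} - \frac{10 \cos{\left(y \right)}}{3} != 0.

Invalid: d/dy[G] - f = - \frac{5 b y^{3} \cos{\left(y \right)}}{12} - \frac{5 b y^{2} \sin{\left(y \right)}}{4} - \frac{5 y^{5} \cos{\left(y \right)}}{6} - \frac{25 y^{4} \sin{\left(y \right)}}{6} + \frac{10 y^{4} \cos{\left(y \right)}}{9} + \frac{40 y^{3} \sin{\left(y \right)}}{9} - \frac{25 y \cos{\left(y \right)}}{6} - \frac{25 \sin{\left(y \right)}}{6} - \frac{10 \cos{\left(y \right)}}{3}, which is not 0.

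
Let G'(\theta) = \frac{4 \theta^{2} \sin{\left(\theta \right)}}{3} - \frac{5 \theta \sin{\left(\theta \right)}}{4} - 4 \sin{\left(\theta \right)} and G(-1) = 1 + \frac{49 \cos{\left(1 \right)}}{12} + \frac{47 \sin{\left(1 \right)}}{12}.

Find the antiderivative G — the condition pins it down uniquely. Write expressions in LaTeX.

The integrand splits into summands that can be handled one at a time.
A general antiderivative is - \frac{4 \theta^{2} \cos{\left(\theta \right)}}{3} + \frac{8 \theta \sin{\left(\theta \right)}}{3} + \frac{5 \theta \cos{\left(\theta \right)}}{4} - \frac{5 \sin{\left(\theta \right)}}{4} + \frac{20 \cos{\left(\theta \right)}}{3} + C.
The condition gives C = 1 + \frac{49 \cos{\left(1 \right)}}{12} + \frac{47 \sin{\left(1 \right)}}{12} - (\frac{49 \cos{\left(1 \right)}}{12} + \frac{47 \sin{\left(1 \right)}}{12}) = 1.
So G(\theta) = \frac{- 16 \theta^{2} \cos{\left(\theta \right)} + 32 \theta \sin{\left(\theta \right)} + 15 \theta \cos{\left(\theta \right)} - 15 \sin{\left(\theta \right)} + 80 \cos{\left(\theta \right)} + 12}{12}.
Check: d/d\theta[\frac{- 16 \theta^{2} \cos{\left(\theta \right)} + 32 \theta \sin{\left(\theta \right)} + 15 \theta \cos{\left(\theta \right)} - 15 \sin{\left(\theta \right)} + 80 \cos{\left(\theta \right)} + 12}{12}] = \frac{4 \theta^{2} \sin{\left(\theta \right)}}{3} - \frac{5 \theta \sin{\left(\theta \right)}}{4} - 4 \sin{\left(\theta \right)} = G'(\theta).

G(\theta) = \frac{- 16 \theta^{2} \cos{\left(\theta \right)} + 32 \theta \sin{\left(\theta \right)} + 15 \theta \cos{\left(\theta \right)} - 15 \sin{\left(\theta \right)} + 80 \cos{\left(\theta \right)} + 12}{12}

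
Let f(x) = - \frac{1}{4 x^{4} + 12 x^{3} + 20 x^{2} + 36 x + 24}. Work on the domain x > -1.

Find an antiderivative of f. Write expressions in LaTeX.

The denominator factors as 4 \left(x + 1\right) \left(x + 2\right) \left(x^{2} + 3\right); partial fractions split f into directly integrable pieces: \frac{3 x + 1}{112 \left(x^{2} + 3\right)} + \frac{1}{28 \left(x + 2\right)} - \frac{1}{16 \left(x + 1\right)}.
Check: d/dx[\frac{- 42 \log{\left(x + 1 \right)} + 24 \log{\left(x + 2 \right)} + 9 \log{\left(x^{2} + 3 \right)} + 2 \sqrt{3} \operatorname{atan}{\left(\frac{\sqrt{3} x}{3} \right)}}{672}] = - \frac{1}{4 x^{4} + 12 x^{3} + 20 x^{2} + 36 x + 24} = f(x).

An antiderivative is F(x) = \frac{- 42 \log{\left(x + 1 \right)} + 24 \log{\left(x + 2 \right)} + 9 \log{\left(x^{2} + 3 \right)} + 2 \sqrt{3} \operatorname{atan}{\left(\frac{\sqrt{3} x}{3} \right)}}{672}.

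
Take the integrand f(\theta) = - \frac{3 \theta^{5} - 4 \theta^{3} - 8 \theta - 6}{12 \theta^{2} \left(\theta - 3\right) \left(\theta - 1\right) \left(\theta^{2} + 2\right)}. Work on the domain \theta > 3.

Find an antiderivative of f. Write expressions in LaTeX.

An antiderivative is F(\theta) = \frac{176 \theta \log{\left(\theta \right)} - 197 \theta \log{\left(\theta - 3 \right)} - 165 \theta \log{\left(\theta - 1 \right)} - 6 \theta \log{\left(\theta^{2} + 2 \right)} - 51 \sqrt{2} \theta \operatorname{atan}{\left(\frac{\sqrt{2} \theta}{2} \right)} - 66}{792 \theta}.

The denominator factors as 12 \theta^{2} \left(\theta - 3\right) \left(\theta - 1\right) \left(\theta^{2} + 2\right); partial fractions split f into directly integrable pieces: - \frac{2 \theta + 17}{132 \left(\theta^{2} + 2\right)} - \frac{5}{24 \left(\theta - 1\right)} - \frac{197}{792 \left(\theta - 3\right)} + \frac{2}{9 \theta} + \frac{1}{12 \theta^{2}}.
Check: d/d\theta[\frac{176 \theta \log{\left(\theta \right)} - 197 \theta \log{\left(\theta - 3 \right)} - 165 \theta \log{\left(\theta - 1 \right)} - 6 \theta \log{\left(\theta^{2} + 2 \right)} - 51 \sqrt{2} \theta \operatorname{atan}{\left(\frac{\sqrt{2} \theta}{2} \right)} - 66}{792 \theta}] = \frac{- 3 \theta^{5} + 4 \theta^{3} + 8 \theta + 6}{12 \theta^{6} - 48 \theta^{5} + 60 \theta^{4} - 96 \theta^{3} + 72 \theta^{2}}, which equals f(\theta).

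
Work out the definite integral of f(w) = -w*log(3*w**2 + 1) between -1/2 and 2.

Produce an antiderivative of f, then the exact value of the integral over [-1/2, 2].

Antiderivative: F(w) = -w**2*log(3*w**2 + 1)/2 + w**2/2 - log(3*w**2 + 1)/6; value = -13*log(13)/6 + 7*log(7/4)/24 + 15/8

Check any antiderivative F(w) by computing F'(w) and comparing it with f(w).
F(w) = -w**2*log(3*w**2 + 1)/2 + w**2/2 - log(3*w**2 + 1)/6 is an antiderivative of f.
Check: d/dw[-w**2*log(3*w**2 + 1)/2 + w**2/2 - log(3*w**2 + 1)/6] = -w*log(3*w**2 + 1) = f(w).
F(2) = 2 - 13*log(13)/6; F(-1/2) = 1/8 - 7*log(7/4)/24.
Integral = F(2) - F(-1/2) = -13*log(13)/6 + 7*log(7/4)/24 + 15/8.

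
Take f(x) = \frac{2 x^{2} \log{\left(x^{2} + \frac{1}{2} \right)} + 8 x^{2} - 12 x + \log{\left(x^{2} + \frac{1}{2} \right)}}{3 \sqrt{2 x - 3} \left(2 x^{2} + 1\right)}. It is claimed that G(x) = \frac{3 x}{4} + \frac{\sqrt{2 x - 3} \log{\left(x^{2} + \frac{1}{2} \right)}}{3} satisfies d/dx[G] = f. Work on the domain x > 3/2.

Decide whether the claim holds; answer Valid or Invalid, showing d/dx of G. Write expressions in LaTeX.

d/dx[G] = \frac{18 x^{2} \sqrt{2 x - 3} + 8 x^{2} \log{\left(x^{2} + \frac{1}{2} \right)} + 32 x^{2} - 48 x + 9 \sqrt{2 x - 3} + 4 \log{\left(x^{2} + \frac{1}{2} \right)}}{24 x^{2} \sqrt{2 x - 3} + 12 \sqrt{2 x - 3}}
d/dx[G] - f(x) = \frac{3}{4} != 0.

Invalid: d/dx[G] - f = \frac{3}{4}, which is not 0.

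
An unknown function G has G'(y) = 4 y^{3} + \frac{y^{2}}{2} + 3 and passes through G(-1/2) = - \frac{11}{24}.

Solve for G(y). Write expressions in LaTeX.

G(y) = \frac{6 y^{4} + y^{3} + 18 y + 6}{6}

The integrand splits into summands that can be handled one at a time.
A general antiderivative is y^{4} + \frac{y^{3}}{6} + 3 y + C.
The condition gives C = - \frac{11}{24} - (- \frac{35}{24}) = 1.
So G(y) = \frac{6 y^{4} + y^{3} + 18 y + 6}{6}.
Check: d/dy[\frac{6 y^{4} + y^{3} + 18 y + 6}{6}] = 4 y^{3} + \frac{y^{2}}{2} + 3 = G'(y).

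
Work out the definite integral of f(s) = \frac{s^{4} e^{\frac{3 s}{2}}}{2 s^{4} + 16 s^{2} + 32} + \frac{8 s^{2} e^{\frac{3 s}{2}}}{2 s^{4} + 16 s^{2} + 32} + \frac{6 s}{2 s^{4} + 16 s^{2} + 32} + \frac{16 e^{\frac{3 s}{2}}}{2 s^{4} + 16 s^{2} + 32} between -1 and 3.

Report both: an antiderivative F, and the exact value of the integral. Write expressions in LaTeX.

The integrand splits into summands that can be handled one at a time.
F(s) = \frac{2 s^{2} e^{\frac{3 s}{2}} + 8 e^{\frac{3 s}{2}} - 9}{6 \left(s^{2} + 4\right)} is an antiderivative of f.
Check: d/ds[\frac{2 s^{2} e^{\frac{3 s}{2}} + 8 e^{\frac{3 s}{2}} - 9}{6 \left(s^{2} + 4\right)}] = \frac{s^{4} e^{\frac{3 s}{2}} + 8 s^{2} e^{\frac{3 s}{2}} + 6 s + 16 e^{\frac{3 s}{2}}}{2 s^{4} + 16 s^{2} + 32}, which equals f(s).
F(3) = - \frac{3}{26} + \frac{e^{\frac{9}{2}}}{3}; F(-1) = - \frac{3}{10} + \frac{1}{3 e^{\frac{3}{2}}}.
Integral = F(3) - F(-1) = - \frac{1}{3 e^{\frac{3}{2}}} + \frac{12}{65} + \frac{e^{\frac{9}{2}}}{3}.

Antiderivative: F(s) = \frac{2 s^{2} e^{\frac{3 s}{2}} + 8 e^{\frac{3 s}{2}} - 9}{6 \left(s^{2} + 4\right)}; value = - \frac{1}{3 e^{\frac{3}{2}}} + \frac{12}{65} + \frac{e^{\frac{9}{2}}}{3}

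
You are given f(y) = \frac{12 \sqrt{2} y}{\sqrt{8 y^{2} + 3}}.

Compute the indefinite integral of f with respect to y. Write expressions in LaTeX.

F(y) = \frac{3 \sqrt{2} \sqrt{8 y^{2} + 3}}{2} + C

The substitution u = 4 y^{2} + \frac{3}{2} works: f is exactly (dF/du)*(du/dy) for that inner function.
Check: d/dy[\frac{3 \sqrt{2} \sqrt{8 y^{2} + 3}}{2}] = \frac{12 \sqrt{2} y}{\sqrt{8 y^{2} + 3}} = f(y).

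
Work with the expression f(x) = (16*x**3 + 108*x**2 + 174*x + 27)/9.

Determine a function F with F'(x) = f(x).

f matches the chain-rule pattern g'(h)*h' with inner function h(x) = -2*x**2/3 - 3*x - 1/2; substituting u = h(x) collapses the integral.
Check: d/dx[4*x**4/9 + 4*x**3 + 29*x**2/3 + 3*x] = 16*x**3/9 + 12*x**2 + 58*x/3 + 3, which equals f(x).

An antiderivative is F(x) = 4*x**4/9 + 4*x**3 + 29*x**2/3 + 3*x.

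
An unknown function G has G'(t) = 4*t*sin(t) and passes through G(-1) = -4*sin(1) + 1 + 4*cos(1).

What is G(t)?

Whatever form G(t) takes, its d/dt must return the stated G'(t).
A general antiderivative is -4*t*cos(t) + 4*sin(t) + C.
The condition gives C = -4*sin(1) + 1 + 4*cos(1) - (-4*sin(1) + 4*cos(1)) = 1.
So G(t) = -4*t*cos(t) + 4*sin(t) + 1.
Check: d/dt[-4*t*cos(t) + 4*sin(t) + 1] = 4*t*sin(t) = G'(t).

G(t) = -4*t*cos(t) + 4*sin(t) + 1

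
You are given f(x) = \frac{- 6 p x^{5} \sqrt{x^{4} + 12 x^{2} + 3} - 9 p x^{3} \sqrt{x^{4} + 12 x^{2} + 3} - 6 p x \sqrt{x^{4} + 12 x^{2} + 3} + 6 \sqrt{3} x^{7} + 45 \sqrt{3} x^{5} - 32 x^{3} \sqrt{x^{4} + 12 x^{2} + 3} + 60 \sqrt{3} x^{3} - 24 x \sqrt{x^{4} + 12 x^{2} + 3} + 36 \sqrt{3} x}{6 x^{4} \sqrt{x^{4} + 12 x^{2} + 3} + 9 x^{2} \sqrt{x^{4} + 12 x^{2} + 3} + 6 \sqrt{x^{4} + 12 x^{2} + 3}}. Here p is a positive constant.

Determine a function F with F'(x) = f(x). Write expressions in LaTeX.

Recover f(x) by differentiating a candidate F(x); any mismatch rules it out.
Check: d/dx[\frac{\sqrt{3} \left(- 3 \sqrt{3} p x^{2} + 9 \sqrt{x^{4} + 12 x^{2} + 3} - 8 \sqrt{3} \log{\left(x^{4} + \frac{3 x^{2}}{2} + 1 \right)}\right)}{18}] = \frac{- 6 p x^{5} \sqrt{x^{4} + 12 x^{2} + 3} - 9 p x^{3} \sqrt{x^{4} + 12 x^{2} + 3} - 6 p x \sqrt{x^{4} + 12 x^{2} + 3} + 6 \sqrt{3} x^{7} + 45 \sqrt{3} x^{5} - 32 x^{3} \sqrt{x^{4} + 12 x^{2} + 3} + 60 \sqrt{3} x^{3} - 24 x \sqrt{x^{4} + 12 x^{2} + 3} + 36 \sqrt{3} x}{6 x^{4} \sqrt{x^{4} + 12 x^{2} + 3} + 9 x^{2} \sqrt{x^{4} + 12 x^{2} + 3} + 6 \sqrt{x^{4} + 12 x^{2} + 3}} = f(x).

An antiderivative is F(x) = \frac{\sqrt{3} \left(- 3 \sqrt{3} p x^{2} + 9 \sqrt{x^{4} + 12 x^{2} + 3} - 8 \sqrt{3} \log{\left(x^{4} + \frac{3 x^{2}}{2} + 1 \right)}\right)}{18}.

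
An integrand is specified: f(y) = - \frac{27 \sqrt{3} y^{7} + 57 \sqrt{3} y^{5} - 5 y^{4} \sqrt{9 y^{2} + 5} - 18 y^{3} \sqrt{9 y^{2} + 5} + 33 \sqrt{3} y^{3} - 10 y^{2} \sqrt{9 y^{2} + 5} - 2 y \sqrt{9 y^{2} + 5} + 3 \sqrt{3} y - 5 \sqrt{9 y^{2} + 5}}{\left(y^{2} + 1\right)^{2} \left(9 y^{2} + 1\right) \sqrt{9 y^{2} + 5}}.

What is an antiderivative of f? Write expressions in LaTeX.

A first test for any F(y): its y-derivative must equal f(y) identically.
Check: d/dy[- \sqrt{3 y^{2} + \frac{5}{3}} + \frac{5 \operatorname{atan}{\left(3 y \right)}}{3} - \frac{1}{y^{2} + 1}] = \frac{- 27 \sqrt{3} y^{7} - 57 \sqrt{3} y^{5} + 5 y^{4} \sqrt{9 y^{2} + 5} + 18 y^{3} \sqrt{9 y^{2} + 5} - 33 \sqrt{3} y^{3} + 10 y^{2} \sqrt{9 y^{2} + 5} + 2 y \sqrt{9 y^{2} + 5} - 3 \sqrt{3} y + 5 \sqrt{9 y^{2} + 5}}{9 y^{6} \sqrt{9 y^{2} + 5} + 19 y^{4} \sqrt{9 y^{2} + 5} + 11 y^{2} \sqrt{9 y^{2} + 5} + \sqrt{9 y^{2} + 5}}, which equals f(y).

An antiderivative is F(y) = - \sqrt{3 y^{2} + \frac{5}{3}} + \frac{5 \operatorname{atan}{\left(3 y \right)}}{3} - \frac{1}{y^{2} + 1}.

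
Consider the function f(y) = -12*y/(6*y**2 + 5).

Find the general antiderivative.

F(y) = -log(2*y**2 + 5/3) + C

The substitution u = 2*y**2 + 5/3 works: f is exactly (dF/du)*(du/dy) for that inner function.
Check: d/dy[-log(2*y**2 + 5/3)] = -12*y/(6*y**2 + 5) = f(y).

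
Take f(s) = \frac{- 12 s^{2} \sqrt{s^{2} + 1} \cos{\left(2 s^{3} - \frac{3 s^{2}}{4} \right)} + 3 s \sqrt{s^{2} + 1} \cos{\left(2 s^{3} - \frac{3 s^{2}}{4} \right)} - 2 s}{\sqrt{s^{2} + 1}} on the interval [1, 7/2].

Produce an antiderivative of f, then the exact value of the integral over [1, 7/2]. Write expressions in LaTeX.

Antiderivative: F(s) = 2 \left(- \sqrt{s^{2} + 1} - \sin{\left(2 s^{3} - \frac{3 s^{2}}{4} \right)}\right); value = - \sqrt{53} - 2 \sin{\left(\frac{1225}{16} \right)} + 2 \sin{\left(\frac{5}{4} \right)} + 2 \sqrt{2}

Any candidate F(s) must reproduce f(s) exactly when differentiated.
F(s) = 2 \left(- \sqrt{s^{2} + 1} - \sin{\left(2 s^{3} - \frac{3 s^{2}}{4} \right)}\right) is an antiderivative of f.
Check: d/ds[2 \left(- \sqrt{s^{2} + 1} - \sin{\left(2 s^{3} - \frac{3 s^{2}}{4} \right)}\right)] = \frac{- 12 s^{2} \sqrt{s^{2} + 1} \cos{\left(2 s^{3} - \frac{3 s^{2}}{4} \right)} + 3 s \sqrt{s^{2} + 1} \cos{\left(2 s^{3} - \frac{3 s^{2}}{4} \right)} - 2 s}{\sqrt{s^{2} + 1}} = f(s).
F(7/2) = - \sqrt{53} - 2 \sin{\left(\frac{1225}{16} \right)}; F(1) = - 2 \sqrt{2} - 2 \sin{\left(\frac{5}{4} \right)}.
Integral = F(7/2) - F(1) = - \sqrt{53} - 2 \sin{\left(\frac{1225}{16} \right)} + 2 \sin{\left(\frac{5}{4} \right)} + 2 \sqrt{2}.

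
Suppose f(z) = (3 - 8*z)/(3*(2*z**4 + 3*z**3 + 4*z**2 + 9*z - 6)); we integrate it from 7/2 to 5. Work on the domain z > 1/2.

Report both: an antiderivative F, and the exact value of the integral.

Antiderivative: F(z) = (-56*log(z - 1/2) - 494*log(z + 2) + 275*log(z**2 + 3) - 320*sqrt(3)*atan(sqrt(3)*z/3))/2730; value = -19*log(7)/105 - 55*log(61/4)/546 - 32*sqrt(3)*atan(5*sqrt(3)/3)/273 - 4*log(9/2)/195 + 4*log(3)/195 + 32*sqrt(3)*atan(7*sqrt(3)/6)/273 + 19*log(11/2)/105 + 55*log(28)/546

Factor the denominator (3*(z + 2)*(2*z - 1)*(z**2 + 3)) and decompose: f = (55*z - 96)/(273*(z**2 + 3)) - 8/(195*(2*z - 1)) - 19/(105*(z + 2)); each piece integrates to a log, atan, or power term.
F(z) = (-56*log(z - 1/2) - 494*log(z + 2) + 275*log(z**2 + 3) - 320*sqrt(3)*atan(sqrt(3)*z/3))/2730 is an antiderivative of f.
Check: d/dz[(-56*log(z - 1/2) - 494*log(z + 2) + 275*log(z**2 + 3) - 320*sqrt(3)*atan(sqrt(3)*z/3))/2730] = (3 - 8*z)/(6*z**4 + 9*z**3 + 12*z**2 + 27*z - 18), which equals f(z).
F(5) = -19*log(7)/105 - 32*sqrt(3)*atan(5*sqrt(3)/3)/273 - 4*log(9/2)/195 + 55*log(28)/546; F(7/2) = -19*log(11/2)/105 - 32*sqrt(3)*atan(7*sqrt(3)/6)/273 - 4*log(3)/195 + 55*log(61/4)/546.
Integral = F(5) - F(7/2) = -19*log(7)/105 - 55*log(61/4)/546 - 32*sqrt(3)*atan(5*sqrt(3)/3)/273 - 4*log(9/2)/195 + 4*log(3)/195 + 32*sqrt(3)*atan(7*sqrt(3)/6)/273 + 19*log(11/2)/105 + 55*log(28)/546.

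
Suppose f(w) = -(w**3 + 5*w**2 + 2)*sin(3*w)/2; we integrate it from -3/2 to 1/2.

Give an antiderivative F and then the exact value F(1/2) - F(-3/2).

Differentiate the proposed F(w) back; it has to land on f(w) exactly.
F(w) = w**3*cos(3*w)/6 - w**2*sin(3*w)/6 + 5*w**2*cos(3*w)/6 - 5*w*sin(3*w)/9 - w*cos(3*w)/9 + sin(3*w)/27 + 4*cos(3*w)/27 is an antiderivative of f.
Check: d/dw[w**3*cos(3*w)/6 - w**2*sin(3*w)/6 + 5*w**2*cos(3*w)/6 - 5*w*sin(3*w)/9 - w*cos(3*w)/9 + sin(3*w)/27 + 4*cos(3*w)/27] = -w**3*sin(3*w)/2 - 5*w**2*sin(3*w)/2 - sin(3*w), which equals f(w).
F(1/2) = -61*sin(3/2)/216 + 139*cos(3/2)/432; F(-3/2) = 703*cos(9/2)/432 - 107*sin(9/2)/216.
Integral = F(1/2) - F(-3/2) = 107*sin(9/2)/216 - 61*sin(3/2)/216 + 139*cos(3/2)/432 - 703*cos(9/2)/432.

Antiderivative: F(w) = w**3*cos(3*w)/6 - w**2*sin(3*w)/6 + 5*w**2*cos(3*w)/6 - 5*w*sin(3*w)/9 - w*cos(3*w)/9 + sin(3*w)/27 + 4*cos(3*w)/27; value = 107*sin(9/2)/216 - 61*sin(3/2)/216 + 139*cos(3/2)/432 - 703*cos(9/2)/432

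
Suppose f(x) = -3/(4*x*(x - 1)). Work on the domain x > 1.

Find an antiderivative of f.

Factor the denominator (4*x*(x - 1)) and decompose: f = -3/(4*(x - 1)) + 3/(4*x); each piece integrates to a log, atan, or power term.
Check: d/dx[3*(log(x) - log(x - 1))/4] = -3/(4*x**2 - 4*x), which equals f(x).

An antiderivative is F(x) = 3*(log(x) - log(x - 1))/4.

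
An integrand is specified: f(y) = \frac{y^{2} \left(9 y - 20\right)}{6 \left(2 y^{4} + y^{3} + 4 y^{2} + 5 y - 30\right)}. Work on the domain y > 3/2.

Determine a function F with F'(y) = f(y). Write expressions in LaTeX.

Factor the denominator (6 \left(y + 2\right) \left(2 y - 3\right) \left(y^{2} + 5\right)) and decompose: f = \frac{5 \left(124 y - 365\right)}{1566 \left(y^{2} + 5\right)} - \frac{39}{406 \left(2 y - 3\right)} + \frac{76}{189 \left(y + 2\right)}; each piece integrates to a log, atan, or power term.
Check: d/dy[- \frac{1053 \log{\left(y - \frac{3}{2} \right)} - 8816 \log{\left(y + 2 \right)} - 4340 \log{\left(y^{2} + 5 \right)} + 5110 \sqrt{5} \operatorname{atan}{\left(\frac{\sqrt{5} y}{5} \right)}}{21924}] = \frac{9 y^{3} - 20 y^{2}}{12 y^{4} + 6 y^{3} + 24 y^{2} + 30 y - 180}, which equals f(y).

An antiderivative is F(y) = - \frac{1053 \log{\left(y - \frac{3}{2} \right)} - 8816 \log{\left(y + 2 \right)} - 4340 \log{\left(y^{2} + 5 \right)} + 5110 \sqrt{5} \operatorname{atan}{\left(\frac{\sqrt{5} y}{5} \right)}}{21924}.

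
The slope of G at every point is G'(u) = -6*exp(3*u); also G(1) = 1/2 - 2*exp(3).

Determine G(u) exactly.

Differentiate the proposed G(u) back; it has to land on the given G'(u).
A general antiderivative is -2*exp(3*u) + C.
The condition gives C = 1/2 - 2*exp(3) - (-2*exp(3)) = 1/2.
So G(u) = 1/2 - 2*exp(3*u).
Check: d/du[1/2 - 2*exp(3*u)] = -6*exp(3*u) = G'(u).

G(u) = 1/2 - 2*exp(3*u)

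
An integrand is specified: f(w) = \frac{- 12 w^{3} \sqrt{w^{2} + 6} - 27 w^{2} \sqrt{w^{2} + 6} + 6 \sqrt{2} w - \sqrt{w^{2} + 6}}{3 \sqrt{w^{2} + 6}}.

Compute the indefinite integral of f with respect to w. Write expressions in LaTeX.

F(w) = - w^{4} - 3 w^{3} - \frac{w}{3} + 4 \sqrt{\frac{w^{2}}{2} + 3} + C

A candidate is checked by its d/dw: the result must match f(w).
Check: d/dw[- w^{4} - 3 w^{3} - \frac{w}{3} + 4 \sqrt{\frac{w^{2}}{2} + 3}] = \frac{- 12 w^{3} \sqrt{w^{2} + 6} - 27 w^{2} \sqrt{w^{2} + 6} + 6 \sqrt{2} w - \sqrt{w^{2} + 6}}{3 \sqrt{w^{2} + 6}} = f(w).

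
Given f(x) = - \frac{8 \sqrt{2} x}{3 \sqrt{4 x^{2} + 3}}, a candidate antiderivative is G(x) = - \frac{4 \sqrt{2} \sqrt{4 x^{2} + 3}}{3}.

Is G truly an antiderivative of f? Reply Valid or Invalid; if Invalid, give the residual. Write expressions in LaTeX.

Invalid: d/dx[G] - f = - \frac{8 \sqrt{2} x}{3 \sqrt{4 x^{2} + 3}}, which is not 0.

d/dx[G] = - \frac{16 \sqrt{2} x}{3 \sqrt{4 x^{2} + 3}}
d/dx[G] - f(x) = - \frac{8 \sqrt{2} x}{3 \sqrt{4 x^{2} + 3}} != 0.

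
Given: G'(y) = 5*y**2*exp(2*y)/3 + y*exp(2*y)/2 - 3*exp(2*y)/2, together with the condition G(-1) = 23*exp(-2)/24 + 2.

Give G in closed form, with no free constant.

G(y) = 5*y**2*exp(2*y)/6 - 7*y*exp(2*y)/12 - 11*exp(2*y)/24 + 2

G'(y) has the shape u'v + uv' for u = 5*y**2/6 - 7*y/12 - 11/24 and v = exp(2*y) — it is the derivative of the product u*v.
A general antiderivative is (20*y**2 - 14*y - 11)*exp(2*y)/24 + C.
The condition gives C = 23*exp(-2)/24 + 2 - (23*exp(-2)/24) = 2.
So G(y) = 5*y**2*exp(2*y)/6 - 7*y*exp(2*y)/12 - 11*exp(2*y)/24 + 2.
Check: d/dy[5*y**2*exp(2*y)/6 - 7*y*exp(2*y)/12 - 11*exp(2*y)/24 + 2] = 5*y**2*exp(2*y)/3 + y*exp(2*y)/2 - 3*exp(2*y)/2 = G'(y).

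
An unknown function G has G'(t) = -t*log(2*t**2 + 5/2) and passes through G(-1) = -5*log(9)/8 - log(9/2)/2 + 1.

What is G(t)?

A candidate passes only if d/dt[G] lands on the given G'(t) exactly.
A general antiderivative is -t**2*log(2*t**2 + 5/2)/2 + t**2/2 - 5*log(4*t**2 + 5)/8 + C.
The condition gives C = -5*log(9)/8 - log(9/2)/2 + 1 - (-5*log(9)/8 - log(9/2)/2 + 1/2) = 1/2.
So G(t) = -(4*t**2*log(2*t**2 + 5/2) - 4*t**2 + 5*log(4*t**2 + 5) - 4)/8.
Check: d/dt[-(4*t**2*log(2*t**2 + 5/2) - 4*t**2 + 5*log(4*t**2 + 5) - 4)/8] = -t*log(2*t**2 + 5/2) = G'(t).

G(t) = -(4*t**2*log(2*t**2 + 5/2) - 4*t**2 + 5*log(4*t**2 + 5) - 4)/8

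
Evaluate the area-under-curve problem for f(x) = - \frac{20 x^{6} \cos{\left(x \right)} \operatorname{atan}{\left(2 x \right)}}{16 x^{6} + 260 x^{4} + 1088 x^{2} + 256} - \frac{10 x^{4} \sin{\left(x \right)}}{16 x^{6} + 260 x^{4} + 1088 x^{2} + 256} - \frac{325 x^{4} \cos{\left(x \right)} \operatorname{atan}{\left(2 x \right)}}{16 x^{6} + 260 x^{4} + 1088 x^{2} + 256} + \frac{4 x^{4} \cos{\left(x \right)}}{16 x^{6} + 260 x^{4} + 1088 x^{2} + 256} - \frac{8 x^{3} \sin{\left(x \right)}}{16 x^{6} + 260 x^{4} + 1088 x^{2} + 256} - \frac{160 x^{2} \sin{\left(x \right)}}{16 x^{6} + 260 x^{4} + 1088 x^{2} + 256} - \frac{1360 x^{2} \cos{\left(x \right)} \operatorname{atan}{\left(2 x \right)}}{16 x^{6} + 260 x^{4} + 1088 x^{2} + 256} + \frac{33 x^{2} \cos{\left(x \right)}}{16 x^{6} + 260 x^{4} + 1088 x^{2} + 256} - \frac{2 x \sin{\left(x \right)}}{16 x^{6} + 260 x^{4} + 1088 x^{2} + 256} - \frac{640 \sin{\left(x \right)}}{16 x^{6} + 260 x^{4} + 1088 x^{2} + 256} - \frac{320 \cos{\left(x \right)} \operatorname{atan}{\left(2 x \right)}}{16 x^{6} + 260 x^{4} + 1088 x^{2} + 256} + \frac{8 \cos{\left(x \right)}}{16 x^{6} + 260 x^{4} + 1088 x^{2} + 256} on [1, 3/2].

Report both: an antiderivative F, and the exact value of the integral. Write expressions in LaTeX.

Antiderivative: F(x) = \frac{- 5 x^{2} \sin{\left(x \right)} \operatorname{atan}{\left(2 x \right)} - 40 \sin{\left(x \right)} \operatorname{atan}{\left(2 x \right)} + \sin{\left(x \right)}}{4 x^{2} + 32}; value = - \frac{5 \sin{\left(\frac{3}{2} \right)} \operatorname{atan}{\left(3 \right)}}{4} - \frac{\sin{\left(1 \right)}}{36} + \frac{\sin{\left(\frac{3}{2} \right)}}{41} + \frac{5 \sin{\left(1 \right)} \operatorname{atan}{\left(2 \right)}}{4}

Recognize the product-rule pattern: f = u'v + uv' with u = - \frac{5 \operatorname{atan}{\left(2 x \right)}}{4} + \frac{1}{8 \left(\frac{x^{2}}{2} + 4\right)}, v = \sin{\left(x \right)}, so integration by parts undoes it.
F(x) = \frac{- 5 x^{2} \sin{\left(x \right)} \operatorname{atan}{\left(2 x \right)} - 40 \sin{\left(x \right)} \operatorname{atan}{\left(2 x \right)} + \sin{\left(x \right)}}{4 x^{2} + 32} is an antiderivative of f.
Check: d/dx[\frac{- 5 x^{2} \sin{\left(x \right)} \operatorname{atan}{\left(2 x \right)} - 40 \sin{\left(x \right)} \operatorname{atan}{\left(2 x \right)} + \sin{\left(x \right)}}{4 x^{2} + 32}] = \frac{- 20 x^{6} \cos{\left(x \right)} \operatorname{atan}{\left(2 x \right)} - 10 x^{4} \sin{\left(x \right)} - 325 x^{4} \cos{\left(x \right)} \operatorname{atan}{\left(2 x \right)} + 4 x^{4} \cos{\left(x \right)} - 8 x^{3} \sin{\left(x \right)} - 160 x^{2} \sin{\left(x \right)} - 1360 x^{2} \cos{\left(x \right)} \operatorname{atan}{\left(2 x \right)} + 33 x^{2} \cos{\left(x \right)} - 2 x \sin{\left(x \right)} - 640 \sin{\left(x \right)} - 320 \cos{\left(x \right)} \operatorname{atan}{\left(2 x \right)} + 8 \cos{\left(x \right)}}{16 x^{6} + 260 x^{4} + 1088 x^{2} + 256}, which equals f(x).
F(3/2) = - \frac{5 \sin{\left(\frac{3}{2} \right)} \operatorname{atan}{\left(3 \right)}}{4} + \frac{\sin{\left(\frac{3}{2} \right)}}{41}; F(1) = - \frac{5 \sin{\left(1 \right)} \operatorname{atan}{\left(2 \right)}}{4} + \frac{\sin{\left(1 \right)}}{36}.
Integral = F(3/2) - F(1) = - \frac{5 \sin{\left(\frac{3}{2} \right)} \operatorname{atan}{\left(3 \right)}}{4} - \frac{\sin{\left(1 \right)}}{36} + \frac{\sin{\left(\frac{3}{2} \right)}}{41} + \frac{5 \sin{\left(1 \right)} \operatorname{atan}{\left(2 \right)}}{4}.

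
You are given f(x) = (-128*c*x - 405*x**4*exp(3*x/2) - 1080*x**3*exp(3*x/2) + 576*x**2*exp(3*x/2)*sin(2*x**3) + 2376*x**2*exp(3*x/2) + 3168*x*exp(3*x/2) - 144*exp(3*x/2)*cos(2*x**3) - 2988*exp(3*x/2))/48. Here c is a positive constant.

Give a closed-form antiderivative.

An antiderivative is F(x) = -4*c*x**2/3 - 2*(-3*x**2/2 + 5*(2 - 3*x**2/4)**2 + cos(2*x**3) + 3/4)*exp(3*x/2).

An antiderivative F(x) passes only if d/dx[F] lands on f(x) exactly.
Check: d/dx[-4*c*x**2/3 - 2*(-3*x**2/2 + 5*(2 - 3*x**2/4)**2 + cos(2*x**3) + 3/4)*exp(3*x/2)] = -8*c*x/3 - 135*x**4*exp(3*x/2)/16 - 45*x**3*exp(3*x/2)/2 + 12*x**2*exp(3*x/2)*sin(2*x**3) + 99*x**2*exp(3*x/2)/2 + 66*x*exp(3*x/2) - 3*exp(3*x/2)*cos(2*x**3) - 249*exp(3*x/2)/4, which equals f(x).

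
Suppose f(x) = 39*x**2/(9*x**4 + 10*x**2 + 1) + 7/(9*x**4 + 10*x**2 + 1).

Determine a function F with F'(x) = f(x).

Integrate term by term and add the pieces.
Check: d/dx[4*atan(x) + atan(3*x)] = (39*x**2 + 7)/(9*x**4 + 10*x**2 + 1), which equals f(x).

An antiderivative is F(x) = 4*atan(x) + atan(3*x).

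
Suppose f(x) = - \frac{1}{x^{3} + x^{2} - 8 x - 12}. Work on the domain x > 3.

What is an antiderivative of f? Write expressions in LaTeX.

The denominator factors as \left(x - 3\right) \left(x + 2\right)^{2}; partial fractions split f into directly integrable pieces: \frac{1}{25 \left(x + 2\right)} + \frac{1}{5 \left(x + 2\right)^{2}} - \frac{1}{25 \left(x - 3\right)}.
Check: d/dx[\frac{- \left(x + 2\right) \log{\left(x - 3 \right)} + \left(x + 2\right) \log{\left(x + 2 \right)} - 5}{25 \left(x + 2\right)}] = - \frac{1}{x^{3} + x^{2} - 8 x - 12} = f(x).

An antiderivative is F(x) = \frac{- \left(x + 2\right) \log{\left(x - 3 \right)} + \left(x + 2\right) \log{\left(x + 2 \right)} - 5}{25 \left(x + 2\right)}.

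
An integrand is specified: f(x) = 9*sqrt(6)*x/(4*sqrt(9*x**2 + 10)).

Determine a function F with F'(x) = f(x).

The substitution u = 3*x**2/2 + 5/3 works: f is exactly (dF/du)*(du/dx) for that inner function.
Check: d/dx[sqrt(6)*sqrt(9*x**2 + 10)/4] = 9*sqrt(6)*x/(4*sqrt(9*x**2 + 10)) = f(x).

An antiderivative is F(x) = sqrt(6)*sqrt(9*x**2 + 10)/4.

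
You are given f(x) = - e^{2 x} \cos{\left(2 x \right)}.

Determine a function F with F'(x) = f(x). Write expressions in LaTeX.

An antiderivative is F(x) = - \frac{e^{2 x} \sin{\left(2 x \right)}}{4} - \frac{e^{2 x} \cos{\left(2 x \right)}}{4}.

Whatever form F(x) takes, F'(x) = f(x) is non-negotiable.
Check: d/dx[- \frac{e^{2 x} \sin{\left(2 x \right)}}{4} - \frac{e^{2 x} \cos{\left(2 x \right)}}{4}] = - e^{2 x} \cos{\left(2 x \right)} = f(x).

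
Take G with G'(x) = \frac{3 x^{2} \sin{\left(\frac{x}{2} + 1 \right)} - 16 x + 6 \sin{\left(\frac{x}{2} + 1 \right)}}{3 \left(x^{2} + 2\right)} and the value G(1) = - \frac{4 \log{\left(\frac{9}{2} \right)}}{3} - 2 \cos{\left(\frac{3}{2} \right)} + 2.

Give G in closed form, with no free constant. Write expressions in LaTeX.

G(x) = - \frac{4 \log{\left(\frac{x^{4}}{2} + 2 x^{2} + 2 \right)}}{3} - 2 \cos{\left(\frac{x}{2} + 1 \right)} + 2

The proposed G(x) is checked by its d/dx: the result must match the given G'(x).
A general antiderivative is - \frac{4 \log{\left(\frac{x^{4}}{2} + 2 x^{2} + 2 \right)}}{3} - 2 \cos{\left(\frac{x}{2} + 1 \right)} + C.
The condition gives C = - \frac{4 \log{\left(\frac{9}{2} \right)}}{3} - 2 \cos{\left(\frac{3}{2} \right)} + 2 - (- \frac{4 \log{\left(\frac{9}{2} \right)}}{3} - 2 \cos{\left(\frac{3}{2} \right)}) = 2.
So G(x) = - \frac{4 \log{\left(\frac{x^{4}}{2} + 2 x^{2} + 2 \right)}}{3} - 2 \cos{\left(\frac{x}{2} + 1 \right)} + 2.
Check: d/dx[- \frac{4 \log{\left(\frac{x^{4}}{2} + 2 x^{2} + 2 \right)}}{3} - 2 \cos{\left(\frac{x}{2} + 1 \right)} + 2] = \frac{3 x^{2} \sin{\left(\frac{x}{2} + 1 \right)} - 16 x + 6 \sin{\left(\frac{x}{2} + 1 \right)}}{3 x^{2} + 6}, which equals G'(x).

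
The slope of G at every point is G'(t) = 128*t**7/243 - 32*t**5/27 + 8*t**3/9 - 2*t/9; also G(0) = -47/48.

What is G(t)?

G'(t) matches the chain-rule pattern g'(h)*h' with inner function h(t) = 2*t**2/3 - 1/2; substituting u = h(t) collapses the integral.
A general antiderivative is (2*t**2/3 - 1/2)**4/3 + C.
The condition gives C = -47/48 - (1/48) = -1.
So G(t) = 16*t**8/243 - 16*t**6/81 + 2*t**4/9 - t**2/9 - 47/48.
Check: d/dt[16*t**8/243 - 16*t**6/81 + 2*t**4/9 - t**2/9 - 47/48] = 128*t**7/243 - 32*t**5/27 + 8*t**3/9 - 2*t/9 = G'(t).

G(t) = 16*t**8/243 - 16*t**6/81 + 2*t**4/9 - t**2/9 - 47/48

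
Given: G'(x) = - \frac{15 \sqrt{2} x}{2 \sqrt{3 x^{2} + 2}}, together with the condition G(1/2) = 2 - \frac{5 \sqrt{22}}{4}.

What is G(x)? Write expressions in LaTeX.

G'(x) matches the chain-rule pattern g'(h)*h' with inner function h(x) = \frac{3 x^{2}}{2} + 1; substituting u = h(x) collapses the integral.
A general antiderivative is - 5 \sqrt{\frac{3 x^{2}}{2} + 1} + C.
The condition gives C = 2 - \frac{5 \sqrt{22}}{4} - (- \frac{5 \sqrt{22}}{4}) = 2.
So G(x) = \frac{- 5 \sqrt{2} \sqrt{3 x^{2} + 2} + 4}{2}.
Check: d/dx[\frac{- 5 \sqrt{2} \sqrt{3 x^{2} + 2} + 4}{2}] = - \frac{15 \sqrt{2} x}{2 \sqrt{3 x^{2} + 2}} = G'(x).

G(x) = \frac{- 5 \sqrt{2} \sqrt{3 x^{2} + 2} + 4}{2}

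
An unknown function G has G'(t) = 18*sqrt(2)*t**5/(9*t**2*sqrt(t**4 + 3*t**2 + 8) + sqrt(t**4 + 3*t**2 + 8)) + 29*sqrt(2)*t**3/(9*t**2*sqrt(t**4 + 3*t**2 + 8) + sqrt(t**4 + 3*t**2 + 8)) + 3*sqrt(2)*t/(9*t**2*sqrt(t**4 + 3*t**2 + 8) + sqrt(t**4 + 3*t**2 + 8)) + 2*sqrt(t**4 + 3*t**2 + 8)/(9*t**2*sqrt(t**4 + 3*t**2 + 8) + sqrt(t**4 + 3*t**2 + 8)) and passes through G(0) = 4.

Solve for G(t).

The integrand splits into summands that can be handled one at a time.
A general antiderivative is 2*sqrt(t**4/2 + 3*t**2/2 + 4) + 2*atan(3*t)/3 + C.
The condition gives C = 4 - (4) = 0.
So G(t) = (3*sqrt(2)*sqrt(t**4 + 3*t**2 + 8) + 2*atan(3*t))/3.
Check: d/dt[(3*sqrt(2)*sqrt(t**4 + 3*t**2 + 8) + 2*atan(3*t))/3] = (18*sqrt(2)*t**5 + 29*sqrt(2)*t**3 + 3*sqrt(2)*t + 2*sqrt(t**4 + 3*t**2 + 8))/(9*t**2*sqrt(t**4 + 3*t**2 + 8) + sqrt(t**4 + 3*t**2 + 8)), which equals G'(t).

G(t) = (3*sqrt(2)*sqrt(t**4 + 3*t**2 + 8) + 2*atan(3*t))/3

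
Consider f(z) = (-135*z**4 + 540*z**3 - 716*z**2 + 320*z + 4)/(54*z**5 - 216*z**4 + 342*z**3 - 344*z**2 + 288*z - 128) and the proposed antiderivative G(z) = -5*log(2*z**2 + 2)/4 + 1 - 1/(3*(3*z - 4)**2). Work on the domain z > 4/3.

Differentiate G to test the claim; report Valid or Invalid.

Valid. The derivative of G reproduces f.

d/dz[G] = (-135*z**4 + 540*z**3 - 716*z**2 + 320*z + 4)/(54*z**5 - 216*z**4 + 342*z**3 - 344*z**2 + 288*z - 128)
This equals f(z) exactly, so the claim holds.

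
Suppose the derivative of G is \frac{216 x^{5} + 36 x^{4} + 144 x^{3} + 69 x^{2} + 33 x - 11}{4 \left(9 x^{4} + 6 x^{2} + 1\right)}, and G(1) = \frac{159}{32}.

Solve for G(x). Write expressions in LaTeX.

A candidate passes only if d/dx[G] lands on the given G'(x) exactly.
A general antiderivative is 3 x^{2} + x + \frac{- 5 x - \frac{1}{2}}{4 x^{2} + \frac{4}{3}} + C.
The condition gives C = \frac{159}{32} - (\frac{95}{32}) = 2.
So G(x) = 3 x^{2} + x + \frac{- 5 x - \frac{1}{2}}{4 x^{2} + \frac{4}{3}} + 2.
Check: d/dx[3 x^{2} + x + \frac{- 5 x - \frac{1}{2}}{4 x^{2} + \frac{4}{3}} + 2] = \frac{216 x^{5} + 36 x^{4} + 144 x^{3} + 69 x^{2} + 33 x - 11}{36 x^{4} + 24 x^{2} + 4}, which equals G'(x).

G(x) = 3 x^{2} + x + \frac{- 5 x - \frac{1}{2}}{4 x^{2} + \frac{4}{3}} + 2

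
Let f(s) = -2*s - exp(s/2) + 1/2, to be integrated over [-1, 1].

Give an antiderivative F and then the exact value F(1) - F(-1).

Antiderivative: F(s) = -s**2 + s/2 - 2*exp(s/2); value = -2*exp(1/2) + 1 + 2*exp(-1/2)

The integrand splits into summands that can be handled one at a time.
F(s) = -s**2 + s/2 - 2*exp(s/2) is an antiderivative of f.
Check: d/ds[-s**2 + s/2 - 2*exp(s/2)] = -2*s - exp(s/2) + 1/2 = f(s).
F(1) = -2*exp(1/2) - 1/2; F(-1) = -3/2 - 2*exp(-1/2).
Integral = F(1) - F(-1) = -2*exp(1/2) + 1 + 2*exp(-1/2).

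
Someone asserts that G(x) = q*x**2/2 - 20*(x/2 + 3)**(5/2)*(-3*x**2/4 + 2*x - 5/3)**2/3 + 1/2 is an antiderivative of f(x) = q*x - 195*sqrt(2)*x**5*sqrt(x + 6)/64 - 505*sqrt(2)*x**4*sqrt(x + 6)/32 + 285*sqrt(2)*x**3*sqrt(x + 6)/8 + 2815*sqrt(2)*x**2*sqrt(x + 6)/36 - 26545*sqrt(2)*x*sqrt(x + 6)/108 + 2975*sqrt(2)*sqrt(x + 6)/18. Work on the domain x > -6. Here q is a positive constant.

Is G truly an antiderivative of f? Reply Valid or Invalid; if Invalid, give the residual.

Valid: G'(x) = f(x).

d/dx[G] = q*x - 195*sqrt(2)*x**5*sqrt(x + 6)/64 - 505*sqrt(2)*x**4*sqrt(x + 6)/32 + 285*sqrt(2)*x**3*sqrt(x + 6)/8 + 2815*sqrt(2)*x**2*sqrt(x + 6)/36 - 26545*sqrt(2)*x*sqrt(x + 6)/108 + 2975*sqrt(2)*sqrt(x + 6)/18
This equals f(x) exactly, so the claim holds.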